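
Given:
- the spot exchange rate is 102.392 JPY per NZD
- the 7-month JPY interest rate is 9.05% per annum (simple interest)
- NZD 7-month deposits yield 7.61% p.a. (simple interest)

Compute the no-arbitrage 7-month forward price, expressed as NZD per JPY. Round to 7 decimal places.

T = 7/12 years.
JPY growth factor: 1 + 0.0905×7/12 = 1.0527917.
NZD growth factor: 1 + 0.0761×7/12 = 1.0443917.
Forward (JPY per NZD) = 102.392 × 1.0527917 / 1.0443917 = 103.2155.
Quoted the other way: 1/103.2155 = 0.0096885 NZD per JPY.

0.0096885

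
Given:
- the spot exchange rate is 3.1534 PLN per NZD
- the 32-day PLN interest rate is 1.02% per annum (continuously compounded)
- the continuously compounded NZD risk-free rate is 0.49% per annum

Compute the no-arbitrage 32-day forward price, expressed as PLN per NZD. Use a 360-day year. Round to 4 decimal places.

3.1549

T = 32/360 years.
Growth of 1 PLN over T: e^(0.0102×32/360) = 1.0009071.
Growth of 1 NZD over T: e^(0.0049×32/360) = 1.0004357.
Forward (PLN per NZD) = 3.1534 × 1.0009071 / 1.0004357 = 3.154886.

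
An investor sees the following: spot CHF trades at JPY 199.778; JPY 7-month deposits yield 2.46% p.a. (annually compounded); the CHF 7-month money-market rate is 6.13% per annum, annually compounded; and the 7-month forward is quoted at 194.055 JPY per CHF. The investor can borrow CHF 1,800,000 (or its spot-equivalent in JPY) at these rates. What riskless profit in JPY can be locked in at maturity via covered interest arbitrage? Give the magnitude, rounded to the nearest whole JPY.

T = 7/12 years.
Invest the CHF and cover forward: 1,800,000 × 1.03531441881 × 194.055 = JPY 361,634,291.18.
Convert at spot and invest in JPY: 1,800,000 × 199.778 × 1.0142772981 = JPY 364,734,522.11.
The quoted forward undervalues CHF, so borrow CHF, convert to JPY at spot, deposit the JPY at 2.46%, and buy CHF forward at 194.055 to cover the loan.
The gap between the two covered legs is JPY 3,100,231.

JPY 3,100,231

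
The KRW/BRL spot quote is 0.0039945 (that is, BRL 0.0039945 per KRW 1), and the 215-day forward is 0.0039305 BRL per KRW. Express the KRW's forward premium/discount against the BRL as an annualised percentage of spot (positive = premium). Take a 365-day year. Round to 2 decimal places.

-2.72%

T = 215/365 years.
Period premium: (0.0039305 − 0.0039945)/0.0039945 = -0.0160220.
×(1/T) gives -2.72% p.a.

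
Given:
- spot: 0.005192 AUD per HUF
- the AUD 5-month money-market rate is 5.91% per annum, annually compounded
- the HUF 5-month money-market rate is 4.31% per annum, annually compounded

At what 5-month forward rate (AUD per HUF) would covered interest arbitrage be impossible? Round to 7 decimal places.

0.0052250

T = 5/12 years.
AUD growth factor: (1 + 0.0591)^(5/12) = 1.0242133.
HUF growth factor: (1 + 0.0431)^(5/12) = 1.0177376.
So F = 0.005192 × 1.0242133 / 1.0177376 = 0.005225036 (AUD/HUF).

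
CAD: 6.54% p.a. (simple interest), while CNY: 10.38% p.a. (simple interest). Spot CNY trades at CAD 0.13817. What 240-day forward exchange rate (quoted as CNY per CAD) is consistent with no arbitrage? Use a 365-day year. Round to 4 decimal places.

7.4127

T = 240/365 years.
CAD growth factor: 1 + 0.0654×240/365 = 1.0430027.
Growth of 1 CNY over T: 1 + 0.1038×240/365 = 1.0682521.
So F = 0.13817 × 1.0430027 / 1.0682521 = 0.1349042 (CAD/CNY).
Invert for CNY per CAD: 1 / 0.1349042 = 7.4127.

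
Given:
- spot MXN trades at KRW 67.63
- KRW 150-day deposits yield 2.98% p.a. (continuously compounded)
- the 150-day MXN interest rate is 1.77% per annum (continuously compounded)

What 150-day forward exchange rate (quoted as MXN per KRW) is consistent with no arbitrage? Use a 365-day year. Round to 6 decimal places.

T = 150/365 years.
KRW growth factor: e^(0.0298×150/365) = 1.0123219.
MXN accumulates by e^(0.0177×150/365) = 1.0073005.
CIP: F = S · (grow KRW)/(grow MXN) = 67.63 × 1.0123219/1.0073005 = 67.96714 KRW per MXN.
Invert for MXN per KRW: 1 / 67.96714 = 0.014713.

0.014713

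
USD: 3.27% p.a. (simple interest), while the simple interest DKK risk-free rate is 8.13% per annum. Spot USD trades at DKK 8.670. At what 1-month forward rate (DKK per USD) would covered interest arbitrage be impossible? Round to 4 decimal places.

T = 1/12 years.
Growth of 1 DKK over T: 1 + 0.0813×1/12 = 1.006775.
Growth of 1 USD over T: 1 + 0.0327×1/12 = 1.002725.
So F = 8.67 × 1.006775 / 1.002725 = 8.705018 (DKK/USD).

8.7050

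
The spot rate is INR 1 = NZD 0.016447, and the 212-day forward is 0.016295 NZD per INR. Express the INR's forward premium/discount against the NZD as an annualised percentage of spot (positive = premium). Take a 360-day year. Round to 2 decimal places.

T = 212/360 years.
Period premium: (0.016295 − 0.016447)/0.016447 = -0.0092418.
Per annum: -0.0092418 / (212/360) = -0.015694 = -1.57%.

-1.57%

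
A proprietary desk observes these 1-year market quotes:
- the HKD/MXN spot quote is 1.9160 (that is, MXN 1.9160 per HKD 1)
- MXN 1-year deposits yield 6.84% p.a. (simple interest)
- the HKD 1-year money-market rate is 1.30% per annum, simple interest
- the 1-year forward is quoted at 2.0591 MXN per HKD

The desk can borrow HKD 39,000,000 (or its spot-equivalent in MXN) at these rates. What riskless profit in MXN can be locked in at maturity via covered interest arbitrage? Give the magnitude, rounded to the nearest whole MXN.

T = 1 year.
Keep in HKD, deliver into the forward: 39,000,000·1.013000·2.0591 = MXN 81,348,863.70.
Swap to MXN now, deposit: 39,000,000·1.9160·1.068400 = MXN 79,835,121.60.
The quoted forward overvalues HKD, so borrow MXN, buy HKD at spot, deposit the HKD at 1.30%, and sell the proceeds forward at 2.0591.
Arbitrage profit = |81,348,863.70 − 79,835,121.60| = MXN 1,513,742.

MXN 1,513,742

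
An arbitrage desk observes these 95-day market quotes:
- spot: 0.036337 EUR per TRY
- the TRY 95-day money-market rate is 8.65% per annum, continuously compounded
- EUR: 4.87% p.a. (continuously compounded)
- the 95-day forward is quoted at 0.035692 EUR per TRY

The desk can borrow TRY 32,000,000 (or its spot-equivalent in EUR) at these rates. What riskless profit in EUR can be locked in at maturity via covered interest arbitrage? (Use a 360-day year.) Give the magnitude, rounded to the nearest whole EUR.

T = 95/360 years.
Invest the TRY and cover forward: 32,000,000 × 1.023088905 × 0.035692 = EUR 1,168,514.85.
Convert at spot and invest in EUR: 32,000,000 × 0.036337 × 1.012934323 = EUR 1,177,823.82.
The quoted forward undervalues TRY, so borrow TRY, convert to EUR at spot, deposit the EUR at 4.87%, and buy TRY forward at 0.035692 to cover the loan.
Arbitrage profit = |1,168,514.85 − 1,177,823.82| = EUR 9,309.

EUR 9,309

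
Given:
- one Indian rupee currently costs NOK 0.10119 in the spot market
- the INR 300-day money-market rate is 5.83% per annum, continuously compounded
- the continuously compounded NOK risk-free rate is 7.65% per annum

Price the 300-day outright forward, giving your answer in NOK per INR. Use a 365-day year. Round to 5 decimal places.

T = 300/365 years.
NOK accumulates by e^(0.0765×300/365) = 1.0648955.
Growth of 1 INR over T: e^(0.0583×300/365) = 1.0490844.
So F = 0.10119 × 1.0648955 / 1.0490844 = 0.1027151 (NOK/INR).

0.10272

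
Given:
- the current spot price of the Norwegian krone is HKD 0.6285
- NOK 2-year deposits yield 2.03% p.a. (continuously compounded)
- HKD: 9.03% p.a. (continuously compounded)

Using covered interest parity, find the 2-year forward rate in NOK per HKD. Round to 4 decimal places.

T = 2 years.
HKD accumulates by e^(0.0903×2) = 1.1979359.
Growth of 1 NOK over T: e^(0.0203×2) = 1.0414354.
CIP: F = S · (grow HKD)/(grow NOK) = 0.6285 × 1.1979359/1.0414354 = 0.7229471 HKD per NOK.
Quoted the other way: 1/0.7229471 = 1.3832 NOK per HKD.

1.3832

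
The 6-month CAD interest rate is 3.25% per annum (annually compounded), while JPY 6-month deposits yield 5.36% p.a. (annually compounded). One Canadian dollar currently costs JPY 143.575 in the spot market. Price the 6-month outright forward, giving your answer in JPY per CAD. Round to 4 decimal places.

145.0346

T = 6/12 years.
JPY accumulates by (1 + 0.0536)^(6/12) = 1.026450194.
CAD growth factor: (1 + 0.0325)^(6/12) = 1.016120072.
So F = 143.575 × 1.026450194 / 1.016120072 = 145.034618 (JPY/CAD).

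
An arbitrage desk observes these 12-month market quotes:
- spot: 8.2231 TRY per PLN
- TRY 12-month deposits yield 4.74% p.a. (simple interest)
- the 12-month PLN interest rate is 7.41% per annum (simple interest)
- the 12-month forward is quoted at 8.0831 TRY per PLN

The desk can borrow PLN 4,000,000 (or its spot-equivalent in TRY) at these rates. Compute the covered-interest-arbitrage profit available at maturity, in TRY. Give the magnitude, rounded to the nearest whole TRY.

TRY 276,731

T = 1 year.
Keep in PLN, deliver into the forward: 4,000,000·1.074100·8.0831 = TRY 34,728,230.84.
Swap to TRY now, deposit: 4,000,000·8.2231·1.047400 = TRY 34,451,499.76.
The quoted forward overvalues PLN, so borrow TRY, buy PLN at spot, deposit the PLN at 7.41%, and sell the proceeds forward at 8.0831.
Profit = 34,728,230.84 − 34,451,499.76 = TRY 276,731.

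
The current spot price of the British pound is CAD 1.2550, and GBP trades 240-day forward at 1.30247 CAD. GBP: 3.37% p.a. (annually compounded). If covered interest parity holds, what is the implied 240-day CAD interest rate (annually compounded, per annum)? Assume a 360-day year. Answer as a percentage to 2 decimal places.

9.29%

T = 240/360 years.
F/S = 1.30247/1.255 = 1.0378247 = (growth of CAD) / (growth of GBP).
GBP growth factor: (1 + 0.0337)^(240/360) = 1.0223423.
That pins the CAD growth at 1.0610121.
Annualise: 1.0610121^(360/240) − 1 = 0.092900 = 9.29%.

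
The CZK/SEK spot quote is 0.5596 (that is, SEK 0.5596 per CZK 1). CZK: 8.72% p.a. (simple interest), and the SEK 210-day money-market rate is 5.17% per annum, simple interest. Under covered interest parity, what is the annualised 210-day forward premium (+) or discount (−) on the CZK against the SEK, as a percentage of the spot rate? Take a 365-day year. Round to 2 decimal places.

-3.38%

T = 210/365 years.
CIP forward (SEK per CZK) = 0.5596 × 1.0297452/1.0501699 = 0.5487164.
Annualised premium = (F − S)/S × (1/T) = (0.5487164 − 0.5596)/0.5596 ÷ (210/365) = -3.38%.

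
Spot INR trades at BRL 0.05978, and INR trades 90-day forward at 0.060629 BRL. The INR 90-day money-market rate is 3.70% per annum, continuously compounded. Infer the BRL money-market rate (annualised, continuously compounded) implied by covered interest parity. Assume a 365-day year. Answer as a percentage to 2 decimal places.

9.42%

T = 90/365 years.
F/S = 0.060629/0.05978 = 1.0142021 = (growth of BRL) / (growth of INR).
The INR side grows by e^(0.0370×90/365) = 1.009165.
So the BRL growth factor = 1.0234973.
Take logs: ln 1.0234973 / (90/365) = 0.094192, so 9.42%.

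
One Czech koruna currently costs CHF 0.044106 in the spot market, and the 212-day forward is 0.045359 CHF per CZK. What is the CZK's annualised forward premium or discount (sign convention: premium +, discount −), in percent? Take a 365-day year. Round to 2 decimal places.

T = 212/365 years.
Period premium: (0.045359 − 0.044106)/0.044106 = 0.0284088.
×(1/T) gives 4.89% p.a.

+4.89%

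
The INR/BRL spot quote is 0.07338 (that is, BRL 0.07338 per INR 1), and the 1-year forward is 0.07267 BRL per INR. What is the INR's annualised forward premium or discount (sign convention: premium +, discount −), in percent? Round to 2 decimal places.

T = 1 year.
INR trades forward at -0.96757% vs spot over the period.
Annualise by dividing by T: -0.0096757 / 1 = -0.009676 → -0.97%.

-0.97%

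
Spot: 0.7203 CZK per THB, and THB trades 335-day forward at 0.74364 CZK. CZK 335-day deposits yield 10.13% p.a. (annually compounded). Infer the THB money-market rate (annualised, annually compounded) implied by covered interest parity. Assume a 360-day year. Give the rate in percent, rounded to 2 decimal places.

6.42%

T = 335/360 years.
By CIP, F/S equals the CZK-to-THB growth ratio: 0.74364/0.7203 = 1.0324032.
The CZK side grows by (1 + 0.1013)^(335/360) = 1.0939451.
So the THB growth factor = 1.0596103.
Annualise: 1.0596103^(360/335) − 1 = 0.064199 = 6.42%.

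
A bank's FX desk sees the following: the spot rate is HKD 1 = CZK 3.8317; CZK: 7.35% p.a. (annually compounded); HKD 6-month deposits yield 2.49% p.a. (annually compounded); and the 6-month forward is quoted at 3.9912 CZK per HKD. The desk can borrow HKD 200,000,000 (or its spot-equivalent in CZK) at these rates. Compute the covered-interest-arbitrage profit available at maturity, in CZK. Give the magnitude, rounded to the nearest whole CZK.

T = 6/12 years.
Keep in HKD, deliver into the forward: 200,000,000·1.01237344888·3.9912 = CZK 808,116,981.83.
Swap to CZK now, deposit: 200,000,000·3.8317·1.03609845092 = CZK 794,003,686.88.
The quoted forward overvalues HKD, so borrow CZK, buy HKD at spot, deposit the HKD at 2.49%, and sell the proceeds forward at 3.9912.
Arbitrage profit = |808,116,981.83 − 794,003,686.88| = CZK 14,113,295.

CZK 14,113,295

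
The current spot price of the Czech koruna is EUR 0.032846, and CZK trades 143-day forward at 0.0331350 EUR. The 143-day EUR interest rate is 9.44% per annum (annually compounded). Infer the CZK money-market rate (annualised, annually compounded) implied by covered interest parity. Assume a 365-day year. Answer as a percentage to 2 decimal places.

7.02%

T = 143/365 years.
By CIP, F/S equals the EUR-to-CZK growth ratio: 0.033135/0.032846 = 1.0087986.
EUR growth factor: (1 + 0.0944)^(143/365) = 1.035973.
That pins the CZK growth at 1.0269374.
Annualise: 1.0269374^(365/143) − 1 = 0.070201 = 7.02%.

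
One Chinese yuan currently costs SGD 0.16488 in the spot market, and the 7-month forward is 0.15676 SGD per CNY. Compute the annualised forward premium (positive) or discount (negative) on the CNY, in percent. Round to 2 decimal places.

-8.44%

T = 7/12 years.
Period premium: (0.15676 − 0.16488)/0.16488 = -0.0492479.
×(1/T) gives -8.44% p.a.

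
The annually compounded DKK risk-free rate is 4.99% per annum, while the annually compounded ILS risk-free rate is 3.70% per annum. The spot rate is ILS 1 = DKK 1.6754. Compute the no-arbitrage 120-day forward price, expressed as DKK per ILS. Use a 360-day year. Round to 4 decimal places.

T = 120/360 years.
DKK growth factor: (1 + 0.0499)^(120/360) = 1.0163641.
ILS accumulates by (1 + 0.0370)^(120/360) = 1.0121843.
CIP: F = S · (grow DKK)/(grow ILS) = 1.6754 × 1.0163641/1.0121843 = 1.682319 DKK per ILS.

1.6823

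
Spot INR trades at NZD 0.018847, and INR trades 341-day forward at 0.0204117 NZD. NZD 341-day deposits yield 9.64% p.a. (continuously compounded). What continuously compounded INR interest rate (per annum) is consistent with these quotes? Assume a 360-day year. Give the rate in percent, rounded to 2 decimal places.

1.22%

T = 341/360 years.
F/S = 0.0204117/0.018847 = 1.0830212 = (growth of NZD) / (growth of INR).
NZD growth factor: e^(0.0964×341/360) = 1.095611.
Hence g_INR = 1.0116247.
Take logs: ln 1.0116247 / (341/360) = 0.012202, so 1.22%.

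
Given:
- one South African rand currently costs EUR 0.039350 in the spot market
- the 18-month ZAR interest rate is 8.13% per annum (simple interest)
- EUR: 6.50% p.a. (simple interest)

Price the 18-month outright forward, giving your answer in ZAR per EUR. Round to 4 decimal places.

25.9791

T = 18/12 years.
EUR growth factor: 1 + 0.0650×18/12 = 1.097500.
Growth of 1 ZAR over T: 1 + 0.0813×18/12 = 1.121950.
CIP: F = S · (grow EUR)/(grow ZAR) = 0.03935 × 1.097500/1.121950 = 0.038492468 EUR per ZAR.
Quoted the other way: 1/0.038492468 = 25.9791 ZAR per EUR.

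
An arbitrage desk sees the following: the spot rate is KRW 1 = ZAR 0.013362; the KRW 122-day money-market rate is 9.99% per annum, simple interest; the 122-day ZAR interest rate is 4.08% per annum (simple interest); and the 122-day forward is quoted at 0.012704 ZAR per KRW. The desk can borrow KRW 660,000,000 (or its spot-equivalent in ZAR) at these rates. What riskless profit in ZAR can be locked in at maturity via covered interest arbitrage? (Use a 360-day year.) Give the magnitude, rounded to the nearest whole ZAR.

ZAR 272,354

T = 122/360 years.
Keep in KRW, deliver into the forward: 660,000,000·1.033855·0.012704 = ZAR 8,668,501.99.
Swap to ZAR now, deposit: 660,000,000·0.013362·1.013826667 = ZAR 8,940,856.27.
The quoted forward undervalues KRW, so borrow KRW, convert to ZAR at spot, deposit the ZAR at 4.08%, and buy KRW forward at 0.012704 to cover the loan.
The gap between the two covered legs is ZAR 272,354.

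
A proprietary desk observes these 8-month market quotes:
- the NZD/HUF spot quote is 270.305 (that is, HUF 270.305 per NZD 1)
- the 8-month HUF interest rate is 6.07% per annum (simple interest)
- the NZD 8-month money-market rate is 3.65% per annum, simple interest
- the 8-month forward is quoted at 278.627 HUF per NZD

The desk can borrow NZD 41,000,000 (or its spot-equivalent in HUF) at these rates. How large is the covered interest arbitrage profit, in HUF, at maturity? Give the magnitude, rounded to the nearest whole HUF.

T = 8/12 years.
Invest the NZD and cover forward: 41,000,000 × 1.024333333333 × 278.627 = HUF 11,701,683,870.33.
Convert at spot and invest in HUF: 41,000,000 × 270.305 × 1.040466666667 = HUF 11,530,977,035.67.
The quoted forward overvalues NZD, so borrow HUF, buy NZD at spot, deposit the NZD at 3.65%, and sell the proceeds forward at 278.627.
Profit = 11,701,683,870.33 − 11,530,977,035.67 = HUF 170,706,835.

HUF 170,706,835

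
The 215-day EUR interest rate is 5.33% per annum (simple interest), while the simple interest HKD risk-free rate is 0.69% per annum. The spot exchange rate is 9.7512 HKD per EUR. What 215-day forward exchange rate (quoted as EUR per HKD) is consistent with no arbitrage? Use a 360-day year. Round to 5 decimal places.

0.10538

T = 215/360 years.
Growth of 1 HKD over T: 1 + 0.0069×215/360 = 1.0041208.
EUR growth factor: 1 + 0.0533×215/360 = 1.0318319.
Forward (HKD per EUR) = 9.7512 × 1.0041208 / 1.0318319 = 9.489320.
Invert for EUR per HKD: 1 / 9.489320 = 0.10538.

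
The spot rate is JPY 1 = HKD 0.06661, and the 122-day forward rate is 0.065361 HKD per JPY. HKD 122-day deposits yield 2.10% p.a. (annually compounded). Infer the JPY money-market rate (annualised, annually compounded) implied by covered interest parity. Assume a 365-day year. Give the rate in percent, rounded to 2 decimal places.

T = 122/365 years.
By CIP, F/S equals the HKD-to-JPY growth ratio: 0.065361/0.06661 = 0.9812491.
The HKD side grows by (1 + 0.0210)^(122/365) = 1.0069707.
Hence g_JPY = 1.0262131.
Annualise: 1.0262131^(365/122) − 1 = 0.080490 = 8.05%.

8.05%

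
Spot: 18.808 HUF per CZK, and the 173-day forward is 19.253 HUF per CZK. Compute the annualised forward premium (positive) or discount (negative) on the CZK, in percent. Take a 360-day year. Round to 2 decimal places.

T = 173/360 years.
(F − S)/S = (19.253 − 18.808)/18.808 = 0.0236601.
×(1/T) gives 4.92% p.a.

+4.92%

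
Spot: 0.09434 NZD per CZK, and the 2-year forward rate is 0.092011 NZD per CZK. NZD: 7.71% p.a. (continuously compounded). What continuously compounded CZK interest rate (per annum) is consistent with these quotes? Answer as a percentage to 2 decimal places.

T = 2 years.
CIP gives F = S · g_NZD/g_CZK, so g_NZD/g_CZK = 0.092011/0.09434 = 0.9753127.
The NZD side grows by e^(0.0771×2) = 1.1667242.
Hence g_CZK = 1.1962565.
r = ln(1.1962565)/2 = 0.089599 → 8.96%.

8.96%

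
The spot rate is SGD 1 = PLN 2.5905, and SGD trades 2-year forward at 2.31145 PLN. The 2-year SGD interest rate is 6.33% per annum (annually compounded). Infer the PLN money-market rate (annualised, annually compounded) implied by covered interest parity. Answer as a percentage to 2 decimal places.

T = 2 years.
CIP gives F = S · g_PLN/g_SGD, so g_PLN/g_SGD = 2.31145/2.5905 = 0.8922795.
The SGD side grows by (1 + 0.0633)^2 = 1.1306069.
Hence g_PLN = 1.0088174.
r = 1.0088174^(1/2) − 1 = 0.004399 → 0.44%.

0.44%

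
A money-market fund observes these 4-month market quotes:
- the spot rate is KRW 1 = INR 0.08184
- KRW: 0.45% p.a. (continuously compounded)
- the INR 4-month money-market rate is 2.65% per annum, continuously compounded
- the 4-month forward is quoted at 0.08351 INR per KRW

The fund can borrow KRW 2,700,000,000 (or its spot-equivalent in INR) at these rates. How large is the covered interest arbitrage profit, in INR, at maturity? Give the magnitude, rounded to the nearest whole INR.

INR 2,886,939

T = 4/12 years.
Keep in KRW, deliver into the forward: 2,700,000,000·1.00150112556·0.08351 = INR 225,815,469.29.
Swap to INR now, deposit: 2,700,000,000·0.08184·1.00887246235 = INR 222,928,530.26.
The quoted forward overvalues KRW, so borrow INR, buy KRW at spot, deposit the KRW at 0.45%, and sell the proceeds forward at 0.08351.
The gap between the two covered legs is INR 2,886,939.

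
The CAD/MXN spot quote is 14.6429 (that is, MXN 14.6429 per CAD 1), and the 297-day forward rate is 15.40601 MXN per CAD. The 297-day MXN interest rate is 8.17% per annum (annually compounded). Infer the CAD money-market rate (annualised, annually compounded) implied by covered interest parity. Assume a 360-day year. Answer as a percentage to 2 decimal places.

T = 297/360 years.
F/S = 15.40601/14.6429 = 1.0521147 = (growth of MXN) / (growth of CAD).
MXN growth factor: (1 + 0.0817)^(297/360) = 1.0669354.
So the CAD growth factor = 1.0140866.
r = 1.0140866^(360/297) − 1 = 0.017100 → 1.71%.

1.71%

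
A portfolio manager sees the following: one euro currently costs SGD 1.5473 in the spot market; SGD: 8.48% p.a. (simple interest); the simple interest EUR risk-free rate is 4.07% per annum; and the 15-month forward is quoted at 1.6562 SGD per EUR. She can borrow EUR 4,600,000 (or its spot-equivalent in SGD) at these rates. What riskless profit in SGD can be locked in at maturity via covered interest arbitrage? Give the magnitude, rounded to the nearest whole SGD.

T = 15/12 years.
Invest the EUR and cover forward: 4,600,000 × 1.050875 × 1.6562 = SGD 8,006,112.21.
Convert at spot and invest in SGD: 4,600,000 × 1.5473 × 1.106000 = SGD 7,872,043.48.
The quoted forward overvalues EUR, so borrow SGD, buy EUR at spot, deposit the EUR at 4.07%, and sell the proceeds forward at 1.6562.
Profit = 8,006,112.21 − 7,872,043.48 = SGD 134,069.

SGD 134,069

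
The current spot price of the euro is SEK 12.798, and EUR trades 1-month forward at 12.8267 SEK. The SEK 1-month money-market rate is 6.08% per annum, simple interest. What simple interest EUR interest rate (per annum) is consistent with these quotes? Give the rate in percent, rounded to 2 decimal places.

3.38%

T = 1/12 years.
F/S = 12.8267/12.798 = 1.0022425 = (growth of SEK) / (growth of EUR).
The SEK side grows by 1 + 0.0608×1/12 = 1.0050667.
That pins the EUR growth at 1.0028179.
r = (1.0028179 − 1)/(1/12) = 0.033815 → 3.38%.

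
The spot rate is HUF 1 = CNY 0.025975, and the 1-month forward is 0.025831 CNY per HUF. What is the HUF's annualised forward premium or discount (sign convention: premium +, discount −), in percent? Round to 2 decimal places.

T = 1/12 years.
(F − S)/S = (0.025831 − 0.025975)/0.025975 = -0.0055438.
Per annum: -0.0055438 / (1/12) = -0.066526 = -6.65%.

-6.65%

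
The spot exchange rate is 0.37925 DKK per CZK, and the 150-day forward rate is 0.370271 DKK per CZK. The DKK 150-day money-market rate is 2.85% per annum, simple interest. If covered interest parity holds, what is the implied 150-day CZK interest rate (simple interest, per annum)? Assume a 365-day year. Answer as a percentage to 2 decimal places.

T = 150/365 years.
CIP gives F = S · g_DKK/g_CZK, so g_DKK/g_CZK = 0.370271/0.37925 = 0.9763243.
DKK growth factor: 1 + 0.0285×150/365 = 1.0117123.
That pins the CZK growth at 1.0362462.
(1.0362462 − 1)/T = 0.088199, i.e. 8.82%.

8.82%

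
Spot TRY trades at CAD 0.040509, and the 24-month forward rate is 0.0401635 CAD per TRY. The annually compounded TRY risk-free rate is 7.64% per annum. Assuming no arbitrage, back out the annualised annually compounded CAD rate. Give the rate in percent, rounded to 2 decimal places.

T = 2 years.
By CIP, F/S equals the CAD-to-TRY growth ratio: 0.0401635/0.040509 = 0.9914710.
TRY growth factor: (1 + 0.0764)^2 = 1.158637.
That pins the CAD growth at 1.148755.
r = 1.148755^(1/2) − 1 = 0.071800 → 7.18%.

7.18%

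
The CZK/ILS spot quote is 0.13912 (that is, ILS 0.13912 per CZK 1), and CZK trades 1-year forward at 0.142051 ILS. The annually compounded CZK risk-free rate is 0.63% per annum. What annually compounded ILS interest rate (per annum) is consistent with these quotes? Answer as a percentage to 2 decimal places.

2.75%

T = 1 year.
By CIP, F/S equals the ILS-to-CZK growth ratio: 0.142051/0.13912 = 1.0210681.
The CZK side grows by (1 + 0.0063)^1 = 1.006300.
Hence g_ILS = 1.0275008.
r = 1.0275008^(1/1) − 1 = 0.027501 → 2.75%.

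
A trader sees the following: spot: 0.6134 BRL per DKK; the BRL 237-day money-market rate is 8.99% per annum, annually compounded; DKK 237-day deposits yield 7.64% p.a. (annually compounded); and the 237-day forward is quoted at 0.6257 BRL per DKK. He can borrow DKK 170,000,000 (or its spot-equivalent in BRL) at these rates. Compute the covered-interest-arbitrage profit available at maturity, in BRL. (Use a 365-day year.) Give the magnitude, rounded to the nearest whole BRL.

BRL 1,304,556

T = 237/365 years.
Invest the DKK and cover forward: 170,000,000 × 1.0489650011 × 0.6257 = BRL 111,577,358.20.
Convert at spot and invest in BRL: 170,000,000 × 0.6134 × 1.05748865507 = BRL 110,272,801.97.
The quoted forward overvalues DKK, so borrow BRL, buy DKK at spot, deposit the DKK at 7.64%, and sell the proceeds forward at 0.6257.
Arbitrage profit = |111,577,358.20 − 110,272,801.97| = BRL 1,304,556.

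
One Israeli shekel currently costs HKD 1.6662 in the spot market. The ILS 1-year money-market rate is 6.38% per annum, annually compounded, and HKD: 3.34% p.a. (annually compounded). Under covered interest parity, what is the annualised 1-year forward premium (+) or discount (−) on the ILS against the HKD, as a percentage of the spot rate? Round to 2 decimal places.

-2.86%

T = 1 year.
No-arbitrage forward: 1.6662 × 1.033400 / 1.063800 = 1.6185853 HKD/ILS.
Annualised premium = (F − S)/S × (1/T) = (1.6185853 − 1.6662)/1.6662 ÷ 1 = -2.86%.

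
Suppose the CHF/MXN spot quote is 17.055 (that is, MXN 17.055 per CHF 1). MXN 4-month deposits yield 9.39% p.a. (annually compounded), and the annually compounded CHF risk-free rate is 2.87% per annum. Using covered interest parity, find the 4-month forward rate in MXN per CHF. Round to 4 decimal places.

17.4080

T = 4/12 years.
MXN growth factor: (1 + 0.0939)^(4/12) = 1.03036842.
CHF growth factor: (1 + 0.0287)^(4/12) = 1.00947658.
CIP: F = S · (grow MXN)/(grow CHF) = 17.055 × 1.03036842/1.00947658 = 17.407965 MXN per CHF.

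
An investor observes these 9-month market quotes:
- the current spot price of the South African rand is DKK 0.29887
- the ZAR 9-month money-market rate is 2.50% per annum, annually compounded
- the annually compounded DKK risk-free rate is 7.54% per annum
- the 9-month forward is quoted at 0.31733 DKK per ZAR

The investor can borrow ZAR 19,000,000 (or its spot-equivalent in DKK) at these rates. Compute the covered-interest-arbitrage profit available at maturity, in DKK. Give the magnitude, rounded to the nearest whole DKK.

T = 9/12 years.
Keep in ZAR, deliver into the forward: 19,000,000·1.018692008·0.31733 = DKK 6,141,969.16.
Swap to DKK now, deposit: 19,000,000·0.29887·1.056033084 = DKK 5,996,715.55.
The quoted forward overvalues ZAR, so borrow DKK, buy ZAR at spot, deposit the ZAR at 2.50%, and sell the proceeds forward at 0.31733.
The gap between the two covered legs is DKK 145,254.

DKK 145,254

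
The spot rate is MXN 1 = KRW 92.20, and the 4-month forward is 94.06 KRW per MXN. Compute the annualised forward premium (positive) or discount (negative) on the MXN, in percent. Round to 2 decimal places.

+6.05%

T = 4/12 years.
(F − S)/S = (94.06 − 92.2)/92.2 = 0.0201735.
×(1/T) gives 6.05% p.a.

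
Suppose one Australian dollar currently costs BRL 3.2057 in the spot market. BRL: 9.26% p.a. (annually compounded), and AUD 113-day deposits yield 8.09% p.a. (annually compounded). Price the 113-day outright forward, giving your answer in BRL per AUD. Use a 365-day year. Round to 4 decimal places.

T = 113/365 years.
Growth of 1 BRL over T: (1 + 0.0926)^(113/365) = 1.0277966.
AUD growth factor: (1 + 0.0809)^(113/365) = 1.0243765.
So F = 3.2057 × 1.0277966 / 1.0243765 = 3.216403 (BRL/AUD).

3.2164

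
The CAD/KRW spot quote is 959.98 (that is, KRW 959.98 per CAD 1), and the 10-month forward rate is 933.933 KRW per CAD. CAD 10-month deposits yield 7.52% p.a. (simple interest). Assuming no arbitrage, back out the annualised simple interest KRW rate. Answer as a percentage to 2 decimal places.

T = 10/12 years.
By CIP, F/S equals the KRW-to-CAD growth ratio: 933.933/959.98 = 0.9728671.
CAD growth factor: 1 + 0.0752×10/12 = 1.0626667.
That pins the KRW growth at 1.0338335.
r = (1.0338335 − 1)/(10/12) = 0.040600 → 4.06%.

4.06%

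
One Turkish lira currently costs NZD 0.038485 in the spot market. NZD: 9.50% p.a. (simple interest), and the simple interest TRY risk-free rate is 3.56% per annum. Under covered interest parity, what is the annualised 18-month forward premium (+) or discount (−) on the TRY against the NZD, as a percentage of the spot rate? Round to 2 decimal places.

T = 18/12 years.
No-arbitrage forward: 0.038485 × 1.142500 / 1.053400 = 0.041740187 NZD/TRY.
(F − S)/S ÷ T = (0.041740187 − 0.038485)/0.038485/(18/12) = 0.056389 → 5.64%.

+5.64%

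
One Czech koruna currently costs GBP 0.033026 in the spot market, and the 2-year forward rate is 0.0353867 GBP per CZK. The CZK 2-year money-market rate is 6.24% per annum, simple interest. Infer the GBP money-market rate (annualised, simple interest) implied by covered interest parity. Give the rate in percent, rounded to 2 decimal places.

10.26%

T = 2 years.
F/S = 0.0353867/0.033026 = 1.0714800 = (growth of GBP) / (growth of CZK).
The CZK side grows by 1 + 0.0624×2 = 1.124800.
Hence g_GBP = 1.2052007.
r = (1.2052007 − 1)/2 = 0.102600 → 10.26%.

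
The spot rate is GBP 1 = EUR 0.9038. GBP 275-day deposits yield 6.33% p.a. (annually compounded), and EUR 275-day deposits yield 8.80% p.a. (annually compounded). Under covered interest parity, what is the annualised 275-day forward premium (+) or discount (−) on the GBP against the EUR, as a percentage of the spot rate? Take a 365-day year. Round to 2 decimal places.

T = 275/365 years.
No-arbitrage forward: 0.9038 × 1.0656071 / 1.047329 = 0.9195732 EUR/GBP.
(F − S)/S ÷ T = (0.9195732 − 0.9038)/0.9038/(275/365) = 0.023164 → 2.32%.

+2.32%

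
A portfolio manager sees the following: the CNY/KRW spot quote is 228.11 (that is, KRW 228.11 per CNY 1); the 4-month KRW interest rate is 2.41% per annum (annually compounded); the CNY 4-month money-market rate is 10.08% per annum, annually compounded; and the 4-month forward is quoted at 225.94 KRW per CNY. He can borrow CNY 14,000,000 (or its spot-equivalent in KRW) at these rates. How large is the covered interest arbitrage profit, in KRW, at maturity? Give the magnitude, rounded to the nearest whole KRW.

KRW 47,067,164

T = 4/12 years.
Keep in CNY, deliver into the forward: 14,000,000·1.032530304539·225.94 = KRW 3,266,058,558.11.
Swap to KRW now, deposit: 14,000,000·228.11·1.007969649292 = KRW 3,218,991,393.80.
The quoted forward overvalues CNY, so borrow KRW, buy CNY at spot, deposit the CNY at 10.08%, and sell the proceeds forward at 225.94.
Profit = 3,266,058,558.11 − 3,218,991,393.80 = KRW 47,067,164.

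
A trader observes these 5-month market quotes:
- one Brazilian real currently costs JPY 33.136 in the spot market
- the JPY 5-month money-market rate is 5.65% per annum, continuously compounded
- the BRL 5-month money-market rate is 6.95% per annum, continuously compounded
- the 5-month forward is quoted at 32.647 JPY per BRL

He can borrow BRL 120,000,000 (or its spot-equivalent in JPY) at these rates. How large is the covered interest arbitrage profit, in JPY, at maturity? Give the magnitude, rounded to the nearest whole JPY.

JPY 38,292,822

T = 5/12 years.
Invest the BRL and cover forward: 120,000,000 × 1.029381702677 × 32.647 = JPY 4,032,746,933.68.
Convert at spot and invest in JPY: 120,000,000 × 33.136 × 1.023820959065 = JPY 4,071,039,755.95.
The quoted forward undervalues BRL, so borrow BRL, convert to JPY at spot, deposit the JPY at 5.65%, and buy BRL forward at 32.647 to cover the loan.
Arbitrage profit = |4,032,746,933.68 − 4,071,039,755.95| = JPY 38,292,822.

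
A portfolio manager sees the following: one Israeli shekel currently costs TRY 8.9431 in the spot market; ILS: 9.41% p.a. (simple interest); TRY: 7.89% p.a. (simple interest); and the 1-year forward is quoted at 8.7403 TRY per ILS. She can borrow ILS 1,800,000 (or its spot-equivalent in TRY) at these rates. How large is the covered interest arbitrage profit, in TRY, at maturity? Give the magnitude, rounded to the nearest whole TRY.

T = 1 year.
Keep in ILS, deliver into the forward: 1,800,000·1.094100·8.7403 = TRY 17,212,972.01.
Swap to TRY now, deposit: 1,800,000·8.9431·1.078900 = TRY 17,367,679.06.
The quoted forward undervalues ILS, so borrow ILS, convert to TRY at spot, deposit the TRY at 7.89%, and buy ILS forward at 8.7403 to cover the loan.
The gap between the two covered legs is TRY 154,707.

TRY 154,707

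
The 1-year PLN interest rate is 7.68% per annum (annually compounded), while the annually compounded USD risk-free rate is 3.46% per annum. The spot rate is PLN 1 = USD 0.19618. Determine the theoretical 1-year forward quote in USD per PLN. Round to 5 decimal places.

T = 1 year.
USD accumulates by (1 + 0.0346)^1 = 1.034600.
PLN growth factor: (1 + 0.0768)^1 = 1.076800.
So F = 0.19618 × 1.034600 / 1.076800 = 0.1884917 (USD/PLN).

0.18849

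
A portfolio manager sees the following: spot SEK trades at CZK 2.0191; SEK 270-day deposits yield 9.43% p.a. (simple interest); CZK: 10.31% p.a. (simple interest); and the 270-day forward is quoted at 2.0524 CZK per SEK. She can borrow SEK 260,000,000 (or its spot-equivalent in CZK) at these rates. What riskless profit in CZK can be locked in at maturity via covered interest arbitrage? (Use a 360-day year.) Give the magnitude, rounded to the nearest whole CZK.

T = 270/360 years.
Invest the SEK and cover forward: 260,000,000 × 1.070725 × 2.0524 = CZK 571,364,557.40.
Convert at spot and invest in CZK: 260,000,000 × 2.0191 × 1.077325 = CZK 565,558,995.95.
The quoted forward overvalues SEK, so borrow CZK, buy SEK at spot, deposit the SEK at 9.43%, and sell the proceeds forward at 2.0524.
Arbitrage profit = |571,364,557.40 − 565,558,995.95| = CZK 5,805,561.

CZK 5,805,561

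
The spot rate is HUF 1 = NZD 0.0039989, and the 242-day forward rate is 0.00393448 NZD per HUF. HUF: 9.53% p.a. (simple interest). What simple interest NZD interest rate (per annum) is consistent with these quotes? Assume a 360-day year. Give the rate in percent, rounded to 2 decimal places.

6.98%

T = 242/360 years.
CIP gives F = S · g_NZD/g_HUF, so g_NZD/g_HUF = 0.00393448/0.0039989 = 0.9838906.
The HUF side grows by 1 + 0.0953×242/360 = 1.0640628.
Hence g_NZD = 1.0469214.
(1.0469214 − 1)/T = 0.069800, i.e. 6.98%.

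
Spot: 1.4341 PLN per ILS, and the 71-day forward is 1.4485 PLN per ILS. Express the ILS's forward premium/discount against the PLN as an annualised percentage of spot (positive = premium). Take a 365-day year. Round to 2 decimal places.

T = 71/365 years.
ILS trades forward at +1.00411% vs spot over the period.
Per annum: 0.0100411 / (71/365) = 0.051620 = 5.16%.

+5.16%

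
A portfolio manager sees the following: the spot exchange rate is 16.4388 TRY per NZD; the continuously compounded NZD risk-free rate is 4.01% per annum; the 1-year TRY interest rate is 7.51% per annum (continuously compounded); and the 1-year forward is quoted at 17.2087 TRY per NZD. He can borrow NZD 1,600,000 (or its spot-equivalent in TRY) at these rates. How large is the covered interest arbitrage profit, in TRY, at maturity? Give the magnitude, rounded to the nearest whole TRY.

TRY 307,036

T = 1 year.
Route A — deposit NZD, sell forward: 1,600,000 × 1.0409148605 × 17.2087 = TRY 28,660,466.50.
Route B — convert at spot, deposit TRY: 1,600,000 × 16.4388 × 1.0779919447 = TRY 28,353,430.37.
The quoted forward overvalues NZD, so borrow TRY, buy NZD at spot, deposit the NZD at 4.01%, and sell the proceeds forward at 17.2087.
The gap between the two covered legs is TRY 307,036.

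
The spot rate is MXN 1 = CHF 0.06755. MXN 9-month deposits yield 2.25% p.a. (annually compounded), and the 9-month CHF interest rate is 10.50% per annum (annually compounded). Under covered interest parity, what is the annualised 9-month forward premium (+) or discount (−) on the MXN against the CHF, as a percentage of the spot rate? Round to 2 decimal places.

+7.99%

T = 9/12 years.
F = S · g_CHF/g_MXN = 0.06755 × 1.0777591/1.016828 = 0.07159778.
Annualised premium = (F − S)/S × (1/T) = (0.07159778 − 0.06755)/0.06755 ÷ (9/12) = 7.99%.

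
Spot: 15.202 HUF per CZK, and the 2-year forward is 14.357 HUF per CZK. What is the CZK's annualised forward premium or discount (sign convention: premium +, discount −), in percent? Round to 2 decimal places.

T = 2 years.
CZK trades forward at -5.55848% vs spot over the period.
Annualise by dividing by T: -0.0555848 / 2 = -0.027792 → -2.78%.

-2.78%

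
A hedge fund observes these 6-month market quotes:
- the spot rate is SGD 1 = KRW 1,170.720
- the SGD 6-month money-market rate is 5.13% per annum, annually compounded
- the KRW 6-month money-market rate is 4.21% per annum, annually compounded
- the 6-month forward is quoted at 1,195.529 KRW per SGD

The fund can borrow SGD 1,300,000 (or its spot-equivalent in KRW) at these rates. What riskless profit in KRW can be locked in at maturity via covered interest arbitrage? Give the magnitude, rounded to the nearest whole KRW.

KRW 39,911,573

T = 6/12 years.
Keep in SGD, deliver into the forward: 1,300,000·1.025329215423·1195.529 = KRW 1,593,554,055.06.
Swap to KRW now, deposit: 1,300,000·1170.720·1.020832993197 = KRW 1,553,642,482.33.
The quoted forward overvalues SGD, so borrow KRW, buy SGD at spot, deposit the SGD at 5.13%, and sell the proceeds forward at 1,195.529.
The gap between the two covered legs is KRW 39,911,573.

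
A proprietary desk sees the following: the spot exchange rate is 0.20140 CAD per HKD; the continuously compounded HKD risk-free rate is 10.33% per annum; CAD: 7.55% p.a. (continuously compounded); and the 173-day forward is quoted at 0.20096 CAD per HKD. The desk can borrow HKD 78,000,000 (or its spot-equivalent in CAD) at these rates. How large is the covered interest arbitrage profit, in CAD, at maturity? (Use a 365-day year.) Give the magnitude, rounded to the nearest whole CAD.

CAD 179,910

T = 173/365 years.
Route A — deposit HKD, sell forward: 78,000,000 × 1.0501797814 × 0.20096 = CAD 16,461,442.05.
Route B — convert at spot, deposit CAD: 78,000,000 × 0.20140 × 1.0364329185 = CAD 16,281,532.00.
The quoted forward overvalues HKD, so borrow CAD, buy HKD at spot, deposit the HKD at 10.33%, and sell the proceeds forward at 0.20096.
Profit = 16,461,442.05 − 16,281,532.00 = CAD 179,910.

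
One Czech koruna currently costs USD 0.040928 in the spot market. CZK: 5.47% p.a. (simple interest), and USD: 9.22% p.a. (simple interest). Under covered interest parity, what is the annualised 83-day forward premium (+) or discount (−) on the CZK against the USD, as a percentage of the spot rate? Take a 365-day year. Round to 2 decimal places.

T = 83/365 years.
F = S · g_USD/g_CZK = 0.040928 × 1.020966/1.0124386 = 0.041272722.
Annualised premium = (F − S)/S × (1/T) = (0.041272722 − 0.040928)/0.040928 ÷ (83/365) = 3.70%.

+3.70%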